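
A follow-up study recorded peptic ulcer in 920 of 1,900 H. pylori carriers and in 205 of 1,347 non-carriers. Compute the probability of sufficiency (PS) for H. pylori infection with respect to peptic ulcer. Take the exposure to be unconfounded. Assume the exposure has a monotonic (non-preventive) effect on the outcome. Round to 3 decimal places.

p₁ = P(outcome | exposed) = 920/1900 = 0.48421
p₀ = P(outcome | unexposed) = 205/1347 = 0.15219
Under exogeneity and monotonicity, PS = (p₁ − p₀) / (1 − p₀).
PS = (0.48421 − 0.15219) / (1 − 0.15219) = 0.33202 / 0.84781 ≈ 0.3916

PS ≈ 0.392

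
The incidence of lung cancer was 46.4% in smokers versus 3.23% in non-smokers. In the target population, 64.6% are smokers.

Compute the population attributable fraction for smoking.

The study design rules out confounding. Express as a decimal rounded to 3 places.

p₁ = 0.464, p₀ = 0.0323.
Overall risk P(Y=1) = π·p₁ + (1−π)·p₀ = 0.646×0.464 + 0.354×0.0323 = 0.31118.
Under exogeneity, PAF = [P(Y=1) − p₀] / P(Y=1).
PAF = (0.31118 − 0.0323) / 0.31118 ≈ 0.8962

PAF ≈ 0.896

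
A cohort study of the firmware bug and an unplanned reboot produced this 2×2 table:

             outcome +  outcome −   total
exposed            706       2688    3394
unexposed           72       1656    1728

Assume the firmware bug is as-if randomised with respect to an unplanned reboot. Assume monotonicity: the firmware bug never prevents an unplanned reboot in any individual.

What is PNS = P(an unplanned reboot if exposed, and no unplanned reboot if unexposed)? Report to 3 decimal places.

p₁ = P(outcome | exposed) = 706/3394 = 0.20801
p₀ = P(outcome | unexposed) = 72/1728 = 0.041667
Under exogeneity and monotonicity, PNS = p₁ − p₀.
PNS = 0.20801 − 0.041667 = 0.16635

PNS ≈ 0.166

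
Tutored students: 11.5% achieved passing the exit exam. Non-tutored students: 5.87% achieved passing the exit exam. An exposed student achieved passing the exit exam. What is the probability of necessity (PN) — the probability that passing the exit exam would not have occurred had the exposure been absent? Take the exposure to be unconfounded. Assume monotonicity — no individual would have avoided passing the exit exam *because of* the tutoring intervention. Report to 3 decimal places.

p₁ = 0.115, p₀ = 0.0587.
Under exogeneity and monotonicity, PN = (p₁ − p₀) / p₁.
PN = (0.115 − 0.0587) / 0.115 = 0.0563 / 0.115 ≈ 0.4896

PN ≈ 0.490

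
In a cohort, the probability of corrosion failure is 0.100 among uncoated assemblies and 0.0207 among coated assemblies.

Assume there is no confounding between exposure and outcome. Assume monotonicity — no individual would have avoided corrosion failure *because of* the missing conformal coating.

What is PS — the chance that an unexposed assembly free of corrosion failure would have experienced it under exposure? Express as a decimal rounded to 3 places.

PS ≈ 0.081

Let p₁ = 0.1, p₀ = 0.0207.
Under exogeneity and monotonicity, PS = (p₁ − p₀) / (1 − p₀).
PS = (0.1 − 0.0207) / (1 − 0.0207) = 0.0793 / 0.9793 ≈ 0.0810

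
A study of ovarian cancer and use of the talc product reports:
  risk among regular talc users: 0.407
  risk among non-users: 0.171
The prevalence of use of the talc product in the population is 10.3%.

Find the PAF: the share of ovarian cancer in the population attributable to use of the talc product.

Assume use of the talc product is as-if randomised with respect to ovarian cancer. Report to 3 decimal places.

PAF ≈ 0.124

Let p₁ = 0.407, p₀ = 0.171.
Overall risk P(Y=1) = π·p₁ + (1−π)·p₀ = 0.103×0.407 + 0.897×0.171 = 0.19531.
Under exogeneity, PAF = [P(Y=1) − p₀] / P(Y=1).
PAF = (0.19531 − 0.171) / 0.19531 ≈ 0.1245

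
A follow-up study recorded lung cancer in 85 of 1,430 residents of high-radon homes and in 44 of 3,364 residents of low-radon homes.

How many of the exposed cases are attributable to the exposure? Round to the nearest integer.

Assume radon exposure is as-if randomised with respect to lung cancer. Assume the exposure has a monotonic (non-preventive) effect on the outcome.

about 66 cases

p₁ = P(outcome | exposed) = 85/1430 = 0.059441
p₀ = P(outcome | unexposed) = 44/3364 = 0.01308
PN = (p₁ − p₀)/p₁ = (0.059441 − 0.01308) / 0.059441 ≈ 0.77995.
Attributable cases ≈ PN × (exposed cases) = 0.77995 × 85 ≈ 66.30.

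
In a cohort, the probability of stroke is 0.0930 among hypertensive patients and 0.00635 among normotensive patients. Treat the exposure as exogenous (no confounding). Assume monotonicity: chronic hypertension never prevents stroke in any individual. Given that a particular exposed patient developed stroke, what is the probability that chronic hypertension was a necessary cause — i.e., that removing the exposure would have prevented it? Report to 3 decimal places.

PN ≈ 0.932

Let p₁ = 0.093, p₀ = 0.00635.
Under exogeneity and monotonicity, PN = (p₁ − p₀) / p₁.
PN = (0.093 − 0.00635) / 0.093 = 0.08665 / 0.093 ≈ 0.9317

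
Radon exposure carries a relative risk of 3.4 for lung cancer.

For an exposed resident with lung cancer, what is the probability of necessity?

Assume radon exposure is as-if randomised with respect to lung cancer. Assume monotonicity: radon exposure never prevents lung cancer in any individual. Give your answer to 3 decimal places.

PN ≈ 0.706

Under exogeneity and monotonicity, PN = (RR − 1) / RR = 1 − 1/RR.
PN = (3.4 − 1) / 3.4 = 2.4 / 3.4 ≈ 0.7059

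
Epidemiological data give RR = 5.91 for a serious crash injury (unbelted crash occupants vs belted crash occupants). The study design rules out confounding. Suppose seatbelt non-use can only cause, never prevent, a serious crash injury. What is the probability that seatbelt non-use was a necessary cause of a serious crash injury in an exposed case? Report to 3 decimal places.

PN ≈ 0.831

Under exogeneity and monotonicity, PN = (RR − 1) / RR = 1 − 1/RR.
PN = (5.91 − 1) / 5.91 = 4.91 / 5.91 ≈ 0.8308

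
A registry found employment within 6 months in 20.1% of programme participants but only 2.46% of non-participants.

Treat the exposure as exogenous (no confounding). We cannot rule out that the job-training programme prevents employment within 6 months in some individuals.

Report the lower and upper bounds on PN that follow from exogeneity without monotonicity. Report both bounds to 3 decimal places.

0.878 ≤ PN ≤ 1.000

p₁ = 0.201, p₀ = 0.0246.
Under exogeneity alone the bounds on PN are max{0,(p₁−p₀)/p₁} ≤ PN ≤ min{1,(1−p₀)/p₁}.
  lower = (p₁ − p₀)/p₁ = 0.1764 / 0.201 ≈ 0.8776
  upper = min{1, (1 − p₀)/p₁} = 0.9754 / 0.201 ≈ 4.8527 → capped at 1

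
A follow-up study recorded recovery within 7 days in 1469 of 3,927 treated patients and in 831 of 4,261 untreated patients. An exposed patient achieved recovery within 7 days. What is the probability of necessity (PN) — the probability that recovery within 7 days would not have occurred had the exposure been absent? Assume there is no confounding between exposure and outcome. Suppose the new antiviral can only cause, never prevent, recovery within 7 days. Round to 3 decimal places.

PN ≈ 0.479

p₁ = P(outcome | exposed) = 1469/3927 = 0.37408
p₀ = P(outcome | unexposed) = 831/4261 = 0.19502
Under exogeneity and monotonicity, PN = (p₁ − p₀) / p₁.
PN = (0.37408 − 0.19502) / 0.37408 = 0.17905 / 0.37408 ≈ 0.4787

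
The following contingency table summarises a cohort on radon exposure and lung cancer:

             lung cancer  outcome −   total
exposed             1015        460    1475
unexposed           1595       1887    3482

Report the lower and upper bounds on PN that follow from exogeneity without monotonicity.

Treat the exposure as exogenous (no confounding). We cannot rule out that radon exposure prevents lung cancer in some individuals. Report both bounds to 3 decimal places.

0.334 ≤ PN ≤ 0.788

p₁ = P(outcome | exposed) = 1015/1475 = 0.68814
p₀ = P(outcome | unexposed) = 1595/3482 = 0.45807
Under exogeneity alone the bounds on PN are max{0,(p₁−p₀)/p₁} ≤ PN ≤ min{1,(1−p₀)/p₁}.
  lower = (p₁ − p₀)/p₁ = 0.23007 / 0.68814 ≈ 0.3343
  upper = min{1, (1 − p₀)/p₁} = 0.54193 / 0.68814 ≈ 0.7875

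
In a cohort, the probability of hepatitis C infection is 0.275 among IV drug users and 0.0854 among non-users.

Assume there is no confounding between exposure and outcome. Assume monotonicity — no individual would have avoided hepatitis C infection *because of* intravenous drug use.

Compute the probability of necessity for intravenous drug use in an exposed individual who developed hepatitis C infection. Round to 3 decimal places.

PN ≈ 0.689

Let p₁ = 0.275, p₀ = 0.0854.
Under exogeneity and monotonicity, PN = (p₁ − p₀) / p₁.
PN = (0.275 − 0.0854) / 0.275 = 0.1896 / 0.275 ≈ 0.6895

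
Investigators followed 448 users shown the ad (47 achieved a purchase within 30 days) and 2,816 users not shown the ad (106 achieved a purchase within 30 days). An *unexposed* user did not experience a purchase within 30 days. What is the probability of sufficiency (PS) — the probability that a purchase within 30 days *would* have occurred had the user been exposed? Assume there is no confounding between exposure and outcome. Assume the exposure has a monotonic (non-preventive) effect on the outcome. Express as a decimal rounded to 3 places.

PS ≈ 0.070

p₁ = P(outcome | exposed) = 47/448 = 0.10491
p₀ = P(outcome | unexposed) = 106/2816 = 0.037642
Under exogeneity and monotonicity, PS = (p₁ − p₀) / (1 − p₀).
PS = (0.10491 − 0.037642) / (1 − 0.037642) = 0.067269 / 0.96236 ≈ 0.0699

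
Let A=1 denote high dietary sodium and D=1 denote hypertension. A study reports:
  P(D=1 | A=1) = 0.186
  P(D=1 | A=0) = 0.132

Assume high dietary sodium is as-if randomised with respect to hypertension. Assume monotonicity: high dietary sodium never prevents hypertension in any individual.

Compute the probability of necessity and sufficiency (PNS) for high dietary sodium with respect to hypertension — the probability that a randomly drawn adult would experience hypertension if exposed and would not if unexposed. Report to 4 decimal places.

PNS ≈ 0.0540

Let p₁ = 0.186, p₀ = 0.132.
Under exogeneity and monotonicity, PNS = p₁ − p₀.
PNS = 0.186 − 0.132 = 0.054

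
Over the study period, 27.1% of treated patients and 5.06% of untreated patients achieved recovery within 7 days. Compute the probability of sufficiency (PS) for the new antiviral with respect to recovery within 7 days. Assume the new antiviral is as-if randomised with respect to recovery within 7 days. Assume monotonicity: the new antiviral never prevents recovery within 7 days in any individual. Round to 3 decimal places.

PS ≈ 0.232

p₁ = 0.271, p₀ = 0.0506.
Under exogeneity and monotonicity, PS = (p₁ − p₀) / (1 − p₀).
PS = (0.271 − 0.0506) / (1 − 0.0506) = 0.2204 / 0.9494 ≈ 0.2321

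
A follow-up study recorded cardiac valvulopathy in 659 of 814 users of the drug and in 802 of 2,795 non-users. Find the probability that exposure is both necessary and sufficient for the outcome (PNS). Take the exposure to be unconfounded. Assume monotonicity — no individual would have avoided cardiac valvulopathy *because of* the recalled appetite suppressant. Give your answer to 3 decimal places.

p₁ = P(outcome | exposed) = 659/814 = 0.80958
p₀ = P(outcome | unexposed) = 802/2795 = 0.28694
Under exogeneity and monotonicity, PNS = p₁ − p₀.
PNS = 0.80958 − 0.28694 = 0.52264

PNS ≈ 0.523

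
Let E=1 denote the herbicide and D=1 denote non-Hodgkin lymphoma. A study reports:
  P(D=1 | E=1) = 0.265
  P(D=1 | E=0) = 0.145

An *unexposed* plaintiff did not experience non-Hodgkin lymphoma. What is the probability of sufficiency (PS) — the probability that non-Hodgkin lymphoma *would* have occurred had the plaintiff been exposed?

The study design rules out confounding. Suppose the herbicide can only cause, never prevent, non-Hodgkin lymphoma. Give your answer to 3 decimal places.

PS ≈ 0.140

Let p₁ = 0.265, p₀ = 0.145.
Under exogeneity and monotonicity, PS = (p₁ − p₀) / (1 − p₀).
PS = (0.265 − 0.145) / (1 − 0.145) = 0.12 / 0.855 ≈ 0.1404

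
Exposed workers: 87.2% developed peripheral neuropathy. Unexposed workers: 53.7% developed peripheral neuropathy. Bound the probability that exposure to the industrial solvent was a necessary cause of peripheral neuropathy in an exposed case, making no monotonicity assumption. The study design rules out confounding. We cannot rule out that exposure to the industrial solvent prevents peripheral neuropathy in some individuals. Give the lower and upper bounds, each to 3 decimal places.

p₁ = 0.872, p₀ = 0.537.
Under exogeneity alone the bounds on PN are max{0,(p₁−p₀)/p₁} ≤ PN ≤ min{1,(1−p₀)/p₁}.
  lower = (p₁ − p₀)/p₁ = 0.335 / 0.872 ≈ 0.3842
  upper = min{1, (1 − p₀)/p₁} = 0.463 / 0.872 ≈ 0.5310

0.384 ≤ PN ≤ 0.531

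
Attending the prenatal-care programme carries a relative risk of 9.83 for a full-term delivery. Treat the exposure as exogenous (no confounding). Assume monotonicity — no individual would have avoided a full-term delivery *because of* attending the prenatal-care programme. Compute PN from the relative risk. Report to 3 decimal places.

PN ≈ 0.898

Under exogeneity and monotonicity, PN = (RR − 1) / RR = 1 − 1/RR.
PN = (9.83 − 1) / 9.83 = 8.83 / 9.83 ≈ 0.8983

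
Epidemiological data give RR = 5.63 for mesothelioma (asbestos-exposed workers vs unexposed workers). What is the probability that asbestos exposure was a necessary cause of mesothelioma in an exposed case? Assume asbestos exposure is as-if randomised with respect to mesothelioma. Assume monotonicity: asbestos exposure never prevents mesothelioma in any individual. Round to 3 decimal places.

Under exogeneity and monotonicity, PN = (RR − 1) / RR = 1 − 1/RR.
PN = (5.63 − 1) / 5.63 = 4.63 / 5.63 ≈ 0.8224

PN ≈ 0.822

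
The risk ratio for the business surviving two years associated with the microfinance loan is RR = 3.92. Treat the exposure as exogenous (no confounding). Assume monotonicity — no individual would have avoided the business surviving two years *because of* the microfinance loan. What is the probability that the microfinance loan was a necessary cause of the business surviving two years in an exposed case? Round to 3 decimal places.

PN ≈ 0.745

Under exogeneity and monotonicity, PN = (RR − 1) / RR = 1 − 1/RR.
PN = (3.92 − 1) / 3.92 = 2.92 / 3.92 ≈ 0.7449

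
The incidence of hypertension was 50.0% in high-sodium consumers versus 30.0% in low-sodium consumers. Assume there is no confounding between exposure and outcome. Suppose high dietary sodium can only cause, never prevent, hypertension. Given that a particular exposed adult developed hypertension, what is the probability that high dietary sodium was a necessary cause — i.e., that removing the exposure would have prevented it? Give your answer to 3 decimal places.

PN ≈ 0.400

p₁ = 0.5, p₀ = 0.3.
Under exogeneity and monotonicity, PN = (p₁ − p₀) / p₁.
PN = (0.5 − 0.3) / 0.5 = 0.2 / 0.5 ≈ 0.4000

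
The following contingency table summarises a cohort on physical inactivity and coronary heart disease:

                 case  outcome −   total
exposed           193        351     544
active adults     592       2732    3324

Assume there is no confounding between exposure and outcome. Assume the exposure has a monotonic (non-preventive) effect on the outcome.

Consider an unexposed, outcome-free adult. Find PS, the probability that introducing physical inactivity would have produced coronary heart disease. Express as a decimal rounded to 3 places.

p₁ = P(outcome | exposed) = 193/544 = 0.35478
p₀ = P(outcome | unexposed) = 592/3324 = 0.1781
Under exogeneity and monotonicity, PS = (p₁ − p₀) / (1 − p₀).
PS = (0.35478 − 0.1781) / (1 − 0.1781) = 0.17668 / 0.8219 ≈ 0.2150

PS ≈ 0.215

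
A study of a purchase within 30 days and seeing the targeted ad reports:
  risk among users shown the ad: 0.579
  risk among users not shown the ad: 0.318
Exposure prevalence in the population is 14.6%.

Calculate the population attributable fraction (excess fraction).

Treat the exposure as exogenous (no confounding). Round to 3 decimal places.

PAF ≈ 0.107

Let p₁ = 0.579, p₀ = 0.318.
Overall risk P(Y=1) = π·p₁ + (1−π)·p₀ = 0.146×0.579 + 0.854×0.318 = 0.35611.
Under exogeneity, PAF = [P(Y=1) − p₀] / P(Y=1).
PAF = (0.35611 − 0.318) / 0.35611 ≈ 0.1070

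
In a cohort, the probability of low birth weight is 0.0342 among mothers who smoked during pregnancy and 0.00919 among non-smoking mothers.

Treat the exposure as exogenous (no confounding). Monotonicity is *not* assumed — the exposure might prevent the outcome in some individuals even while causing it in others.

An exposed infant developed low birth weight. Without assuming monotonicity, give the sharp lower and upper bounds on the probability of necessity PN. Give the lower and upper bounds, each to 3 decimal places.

Let p₁ = 0.0342, p₀ = 0.00919.
Under exogeneity alone the bounds on PN are max{0,(p₁−p₀)/p₁} ≤ PN ≤ min{1,(1−p₀)/p₁}.
  lower = (p₁ − p₀)/p₁ = 0.02501 / 0.0342 ≈ 0.7313
  upper = min{1, (1 − p₀)/p₁} = 0.99081 / 0.0342 ≈ 28.9711 → capped at 1

0.731 ≤ PN ≤ 1.000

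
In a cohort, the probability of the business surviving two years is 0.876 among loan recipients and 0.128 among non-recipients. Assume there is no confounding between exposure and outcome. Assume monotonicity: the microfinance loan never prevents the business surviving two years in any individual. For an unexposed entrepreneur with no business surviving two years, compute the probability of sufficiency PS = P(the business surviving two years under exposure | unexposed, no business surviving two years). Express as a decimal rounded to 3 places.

PS ≈ 0.858

Let p₁ = 0.876, p₀ = 0.128.
Under exogeneity and monotonicity, PS = (p₁ − p₀) / (1 − p₀).
PS = (0.876 − 0.128) / (1 − 0.128) = 0.748 / 0.872 ≈ 0.8578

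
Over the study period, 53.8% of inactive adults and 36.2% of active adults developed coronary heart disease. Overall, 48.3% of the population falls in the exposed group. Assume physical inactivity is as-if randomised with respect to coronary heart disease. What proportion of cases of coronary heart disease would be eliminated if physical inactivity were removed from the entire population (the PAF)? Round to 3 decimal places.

p₁ = 0.538, p₀ = 0.362.
Overall risk P(Y=1) = π·p₁ + (1−π)·p₀ = 0.483×0.538 + 0.517×0.362 = 0.44701.
Under exogeneity, PAF = [P(Y=1) − p₀] / P(Y=1).
PAF = (0.44701 − 0.362) / 0.44701 ≈ 0.1902

PAF ≈ 0.190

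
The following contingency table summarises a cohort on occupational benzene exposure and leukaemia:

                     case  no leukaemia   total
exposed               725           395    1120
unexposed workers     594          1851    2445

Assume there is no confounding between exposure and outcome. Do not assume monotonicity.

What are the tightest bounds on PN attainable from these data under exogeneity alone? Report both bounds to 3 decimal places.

0.625 ≤ PN ≤ 1.000

p₁ = P(outcome | exposed) = 725/1120 = 0.64732
p₀ = P(outcome | unexposed) = 594/2445 = 0.24294
Under exogeneity alone the bounds on PN are max{0,(p₁−p₀)/p₁} ≤ PN ≤ min{1,(1−p₀)/p₁}.
  lower = (p₁ − p₀)/p₁ = 0.40438 / 0.64732 ≈ 0.6247
  upper = min{1, (1 − p₀)/p₁} = 0.75706 / 0.64732 ≈ 1.1695 → capped at 1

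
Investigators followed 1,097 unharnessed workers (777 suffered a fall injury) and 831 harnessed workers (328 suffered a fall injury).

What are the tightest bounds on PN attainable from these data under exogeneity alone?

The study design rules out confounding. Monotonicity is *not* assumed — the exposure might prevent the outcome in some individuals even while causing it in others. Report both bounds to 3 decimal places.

0.443 ≤ PN ≤ 0.855

p₁ = P(outcome | exposed) = 777/1097 = 0.7083
p₀ = P(outcome | unexposed) = 328/831 = 0.39471
Under exogeneity alone the bounds on PN are max{0,(p₁−p₀)/p₁} ≤ PN ≤ min{1,(1−p₀)/p₁}.
  lower = (p₁ − p₀)/p₁ = 0.31359 / 0.7083 ≈ 0.4427
  upper = min{1, (1 − p₀)/p₁} = 0.60529 / 0.7083 ≈ 0.8546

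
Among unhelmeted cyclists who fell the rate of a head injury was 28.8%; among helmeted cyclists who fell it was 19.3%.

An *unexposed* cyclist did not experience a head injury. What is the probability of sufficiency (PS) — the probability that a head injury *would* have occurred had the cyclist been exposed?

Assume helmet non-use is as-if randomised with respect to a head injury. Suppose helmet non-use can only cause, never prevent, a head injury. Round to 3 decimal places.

PS ≈ 0.118

p₁ = 0.288, p₀ = 0.193.
Under exogeneity and monotonicity, PS = (p₁ − p₀) / (1 − p₀).
PS = (0.288 − 0.193) / (1 − 0.193) = 0.095 / 0.807 ≈ 0.1177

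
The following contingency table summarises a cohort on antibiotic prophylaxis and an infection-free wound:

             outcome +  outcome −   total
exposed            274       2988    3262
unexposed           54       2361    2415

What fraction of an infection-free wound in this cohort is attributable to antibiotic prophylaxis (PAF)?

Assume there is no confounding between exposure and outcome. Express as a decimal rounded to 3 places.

PAF ≈ 0.613

p₁ = P(outcome | exposed) = 274/3262 = 0.083998
p₀ = P(outcome | unexposed) = 54/2415 = 0.02236
Exposure prevalence π = 3262/5677 = 0.5746; overall risk P(Y=1) = 0.057777.
Under exogeneity, PAF = [P(Y=1) − p₀]/P(Y=1).
PAF = (0.057777 − 0.02236) / 0.057777 ≈ 0.6130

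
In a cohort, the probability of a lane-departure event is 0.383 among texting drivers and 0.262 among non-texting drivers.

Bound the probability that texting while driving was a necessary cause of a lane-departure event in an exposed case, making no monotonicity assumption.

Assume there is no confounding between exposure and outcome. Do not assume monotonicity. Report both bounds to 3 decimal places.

Let p₁ = 0.383, p₀ = 0.262.
Under exogeneity alone the bounds on PN are max{0,(p₁−p₀)/p₁} ≤ PN ≤ min{1,(1−p₀)/p₁}.
  lower = (p₁ − p₀)/p₁ = 0.121 / 0.383 ≈ 0.3159
  upper = min{1, (1 − p₀)/p₁} = 0.738 / 0.383 ≈ 1.9269 → capped at 1

0.316 ≤ PN ≤ 1.000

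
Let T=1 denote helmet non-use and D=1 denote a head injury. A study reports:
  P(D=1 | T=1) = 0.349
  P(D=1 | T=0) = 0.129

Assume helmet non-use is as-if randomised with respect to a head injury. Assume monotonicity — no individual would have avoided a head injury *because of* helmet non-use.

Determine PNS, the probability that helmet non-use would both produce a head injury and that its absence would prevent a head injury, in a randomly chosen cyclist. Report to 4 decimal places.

PNS ≈ 0.2200

Let p₁ = 0.349, p₀ = 0.129.
Under exogeneity and monotonicity, PNS = p₁ − p₀.
PNS = 0.349 − 0.129 = 0.22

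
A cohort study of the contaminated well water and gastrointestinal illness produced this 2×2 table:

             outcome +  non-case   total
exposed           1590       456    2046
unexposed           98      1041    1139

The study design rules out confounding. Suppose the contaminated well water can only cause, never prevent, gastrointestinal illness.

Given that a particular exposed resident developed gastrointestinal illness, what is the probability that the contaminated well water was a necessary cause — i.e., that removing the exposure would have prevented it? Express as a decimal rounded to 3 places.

PN ≈ 0.889

p₁ = P(outcome | exposed) = 1590/2046 = 0.77713
p₀ = P(outcome | unexposed) = 98/1139 = 0.08604
Under exogeneity and monotonicity, PN = (p₁ − p₀) / p₁.
PN = (0.77713 − 0.08604) / 0.77713 = 0.69109 / 0.77713 ≈ 0.8893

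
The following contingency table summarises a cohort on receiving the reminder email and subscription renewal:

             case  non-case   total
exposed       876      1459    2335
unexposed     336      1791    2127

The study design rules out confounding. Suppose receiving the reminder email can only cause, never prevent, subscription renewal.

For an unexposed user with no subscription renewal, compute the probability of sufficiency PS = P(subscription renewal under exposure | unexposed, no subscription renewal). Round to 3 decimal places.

PS ≈ 0.258

p₁ = P(outcome | exposed) = 876/2335 = 0.37516
p₀ = P(outcome | unexposed) = 336/2127 = 0.15797
Under exogeneity and monotonicity, PS = (p₁ − p₀) / (1 − p₀).
PS = (0.37516 − 0.15797) / (1 − 0.15797) = 0.21719 / 0.84203 ≈ 0.2579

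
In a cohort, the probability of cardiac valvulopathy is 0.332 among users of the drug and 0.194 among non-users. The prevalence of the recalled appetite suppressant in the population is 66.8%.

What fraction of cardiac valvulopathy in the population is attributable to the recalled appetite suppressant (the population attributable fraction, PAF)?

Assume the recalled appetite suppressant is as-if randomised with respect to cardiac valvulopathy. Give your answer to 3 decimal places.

PAF ≈ 0.322

Let p₁ = 0.332, p₀ = 0.194.
Overall risk P(Y=1) = π·p₁ + (1−π)·p₀ = 0.668×0.332 + 0.332×0.194 = 0.28618.
Under exogeneity, PAF = [P(Y=1) − p₀] / P(Y=1).
PAF = (0.28618 − 0.194) / 0.28618 ≈ 0.3221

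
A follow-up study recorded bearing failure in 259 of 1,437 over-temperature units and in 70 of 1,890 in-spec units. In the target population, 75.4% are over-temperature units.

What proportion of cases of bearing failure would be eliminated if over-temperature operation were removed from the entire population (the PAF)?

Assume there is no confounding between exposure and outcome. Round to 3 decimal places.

PAF ≈ 0.745

p₁ = P(outcome | exposed) = 259/1437 = 0.18024
p₀ = P(outcome | unexposed) = 70/1890 = 0.037037
Overall risk P(Y=1) = π·p₁ + (1−π)·p₀ = 0.754×0.18024 + 0.246×0.037037 = 0.14501.
Under exogeneity, PAF = [P(Y=1) − p₀] / P(Y=1).
PAF = (0.14501 − 0.037037) / 0.14501 ≈ 0.7446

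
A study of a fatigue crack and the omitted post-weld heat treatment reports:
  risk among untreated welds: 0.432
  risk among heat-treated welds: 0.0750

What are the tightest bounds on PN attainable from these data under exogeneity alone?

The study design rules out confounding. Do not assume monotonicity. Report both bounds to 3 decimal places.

0.826 ≤ PN ≤ 1.000

Let p₁ = 0.432, p₀ = 0.075.
Under exogeneity alone the bounds on PN are max{0,(p₁−p₀)/p₁} ≤ PN ≤ min{1,(1−p₀)/p₁}.
  lower = (p₁ − p₀)/p₁ = 0.357 / 0.432 ≈ 0.8264
  upper = min{1, (1 − p₀)/p₁} = 0.925 / 0.432 ≈ 2.1412 → capped at 1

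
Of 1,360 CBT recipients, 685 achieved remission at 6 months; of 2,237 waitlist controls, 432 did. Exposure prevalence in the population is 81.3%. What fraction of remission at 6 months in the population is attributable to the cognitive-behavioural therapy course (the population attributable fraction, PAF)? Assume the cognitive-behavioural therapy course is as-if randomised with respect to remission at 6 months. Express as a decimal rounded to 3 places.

p₁ = P(outcome | exposed) = 685/1360 = 0.50368
p₀ = P(outcome | unexposed) = 432/2237 = 0.19312
Overall risk P(Y=1) = π·p₁ + (1−π)·p₀ = 0.813×0.50368 + 0.187×0.19312 = 0.4456.
Under exogeneity, PAF = [P(Y=1) − p₀] / P(Y=1).
PAF = (0.4456 − 0.19312) / 0.4456 ≈ 0.5666

PAF ≈ 0.567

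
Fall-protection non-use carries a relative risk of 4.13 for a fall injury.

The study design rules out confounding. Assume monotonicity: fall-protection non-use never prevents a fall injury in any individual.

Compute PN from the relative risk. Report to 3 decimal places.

PN ≈ 0.758

Under exogeneity and monotonicity, PN = (RR − 1) / RR = 1 − 1/RR.
PN = (4.13 − 1) / 4.13 = 3.13 / 4.13 ≈ 0.7579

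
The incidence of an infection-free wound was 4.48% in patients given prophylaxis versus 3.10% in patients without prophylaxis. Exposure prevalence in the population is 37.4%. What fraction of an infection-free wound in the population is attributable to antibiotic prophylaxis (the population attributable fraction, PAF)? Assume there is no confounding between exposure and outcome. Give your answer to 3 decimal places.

p₁ = 0.0448, p₀ = 0.031.
Overall risk P(Y=1) = π·p₁ + (1−π)·p₀ = 0.374×0.0448 + 0.626×0.031 = 0.036161.
Under exogeneity, PAF = [P(Y=1) − p₀] / P(Y=1).
PAF = (0.036161 − 0.031) / 0.036161 ≈ 0.1427

PAF ≈ 0.143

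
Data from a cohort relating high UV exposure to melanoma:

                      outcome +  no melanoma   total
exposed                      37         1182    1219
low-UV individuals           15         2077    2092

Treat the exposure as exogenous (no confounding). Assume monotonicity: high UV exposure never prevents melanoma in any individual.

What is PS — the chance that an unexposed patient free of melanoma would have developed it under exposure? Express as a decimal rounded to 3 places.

p₁ = P(outcome | exposed) = 37/1219 = 0.030353
p₀ = P(outcome | unexposed) = 15/2092 = 0.0071702
Under exogeneity and monotonicity, PS = (p₁ − p₀)/(1 − p₀).
PS = (0.030353 − 0.0071702) / 0.99283 ≈ 0.0233

PS ≈ 0.023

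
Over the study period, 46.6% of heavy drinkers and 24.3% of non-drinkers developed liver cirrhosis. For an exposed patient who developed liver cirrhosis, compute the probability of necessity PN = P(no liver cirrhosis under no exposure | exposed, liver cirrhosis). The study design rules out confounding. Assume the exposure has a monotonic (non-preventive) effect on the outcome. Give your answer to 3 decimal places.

PN ≈ 0.479

p₁ = 0.466, p₀ = 0.243.
Under exogeneity and monotonicity, PN = (p₁ − p₀) / p₁.
PN = (0.466 − 0.243) / 0.466 = 0.223 / 0.466 ≈ 0.4785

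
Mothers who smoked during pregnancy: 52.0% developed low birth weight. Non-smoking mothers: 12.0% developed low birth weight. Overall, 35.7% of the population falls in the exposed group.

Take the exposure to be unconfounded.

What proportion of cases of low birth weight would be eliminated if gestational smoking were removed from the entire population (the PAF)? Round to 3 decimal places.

p₁ = 0.52, p₀ = 0.12.
Overall risk P(Y=1) = π·p₁ + (1−π)·p₀ = 0.357×0.52 + 0.643×0.12 = 0.2628.
Under exogeneity, PAF = [P(Y=1) − p₀] / P(Y=1).
PAF = (0.2628 − 0.12) / 0.2628 ≈ 0.5434

PAF ≈ 0.543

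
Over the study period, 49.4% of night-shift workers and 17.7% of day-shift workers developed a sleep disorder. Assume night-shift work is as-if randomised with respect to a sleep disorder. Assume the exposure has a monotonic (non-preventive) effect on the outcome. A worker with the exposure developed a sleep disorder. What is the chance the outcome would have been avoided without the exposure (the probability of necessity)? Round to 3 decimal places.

p₁ = 0.494, p₀ = 0.177.
Under exogeneity and monotonicity, PN = (p₁ − p₀) / p₁.
PN = (0.494 − 0.177) / 0.494 = 0.317 / 0.494 ≈ 0.6417

PN ≈ 0.642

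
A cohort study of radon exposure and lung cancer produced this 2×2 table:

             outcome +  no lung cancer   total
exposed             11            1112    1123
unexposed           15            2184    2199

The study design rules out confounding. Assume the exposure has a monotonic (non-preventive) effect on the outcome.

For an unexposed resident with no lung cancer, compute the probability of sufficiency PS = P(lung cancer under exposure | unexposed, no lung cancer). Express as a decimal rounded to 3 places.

p₁ = P(outcome | exposed) = 11/1123 = 0.0097952
p₀ = P(outcome | unexposed) = 15/2199 = 0.0068213
Under exogeneity and monotonicity, PS = (p₁ − p₀)/(1 − p₀).
PS = (0.0097952 − 0.0068213) / 0.99318 ≈ 0.0030

PS ≈ 0.003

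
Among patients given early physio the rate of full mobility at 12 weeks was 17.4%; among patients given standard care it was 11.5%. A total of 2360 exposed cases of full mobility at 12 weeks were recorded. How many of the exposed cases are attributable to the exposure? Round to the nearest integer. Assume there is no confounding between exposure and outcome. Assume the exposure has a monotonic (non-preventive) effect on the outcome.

p₁ = 0.174, p₀ = 0.115.
PN = (p₁ − p₀)/p₁ = (0.174 − 0.115) / 0.174 ≈ 0.33908.
Attributable cases ≈ PN × (exposed cases) = 0.33908 × 2360 ≈ 800.23.

about 800 cases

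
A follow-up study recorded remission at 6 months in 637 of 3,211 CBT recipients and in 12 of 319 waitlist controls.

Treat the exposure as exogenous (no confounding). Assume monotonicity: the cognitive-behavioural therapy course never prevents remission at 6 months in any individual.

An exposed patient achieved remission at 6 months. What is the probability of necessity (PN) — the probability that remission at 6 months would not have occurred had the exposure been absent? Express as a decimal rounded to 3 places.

p₁ = P(outcome | exposed) = 637/3211 = 0.19838
p₀ = P(outcome | unexposed) = 12/319 = 0.037618
Under exogeneity and monotonicity, PN = (p₁ − p₀) / p₁.
PN = (0.19838 − 0.037618) / 0.19838 = 0.16076 / 0.19838 ≈ 0.8104

PN ≈ 0.810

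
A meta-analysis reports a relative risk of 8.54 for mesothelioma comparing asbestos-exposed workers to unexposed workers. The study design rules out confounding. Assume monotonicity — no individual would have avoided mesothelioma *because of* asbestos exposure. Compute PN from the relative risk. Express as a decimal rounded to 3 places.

Under exogeneity and monotonicity, PN = (RR − 1) / RR = 1 − 1/RR.
PN = (8.54 − 1) / 8.54 = 7.54 / 8.54 ≈ 0.8829

PN ≈ 0.883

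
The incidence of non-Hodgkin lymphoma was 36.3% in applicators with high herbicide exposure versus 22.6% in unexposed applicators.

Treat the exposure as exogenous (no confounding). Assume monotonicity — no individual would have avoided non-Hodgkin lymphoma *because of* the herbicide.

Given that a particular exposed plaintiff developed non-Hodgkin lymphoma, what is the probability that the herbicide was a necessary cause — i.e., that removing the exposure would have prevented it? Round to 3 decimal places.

p₁ = 0.363, p₀ = 0.226.
Under exogeneity and monotonicity, PN = (p₁ − p₀) / p₁.
PN = (0.363 − 0.226) / 0.363 = 0.137 / 0.363 ≈ 0.3774

PN ≈ 0.377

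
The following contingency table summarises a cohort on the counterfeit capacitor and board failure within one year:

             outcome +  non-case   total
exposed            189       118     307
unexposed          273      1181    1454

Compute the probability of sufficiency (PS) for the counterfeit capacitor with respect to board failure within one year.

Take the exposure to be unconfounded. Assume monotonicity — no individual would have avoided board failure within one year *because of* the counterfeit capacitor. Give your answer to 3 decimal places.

PS ≈ 0.527

p₁ = P(outcome | exposed) = 189/307 = 0.61564
p₀ = P(outcome | unexposed) = 273/1454 = 0.18776
Under exogeneity and monotonicity, PS = (p₁ − p₀) / (1 − p₀).
PS = (0.61564 − 0.18776) / (1 − 0.18776) = 0.42788 / 0.81224 ≈ 0.5268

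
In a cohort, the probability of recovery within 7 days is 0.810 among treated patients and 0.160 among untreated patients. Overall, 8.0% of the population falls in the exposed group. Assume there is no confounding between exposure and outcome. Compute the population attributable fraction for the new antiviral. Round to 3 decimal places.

PAF ≈ 0.245

Let p₁ = 0.81, p₀ = 0.16.
Overall risk P(Y=1) = π·p₁ + (1−π)·p₀ = 0.08×0.81 + 0.92×0.16 = 0.212.
Under exogeneity, PAF = [P(Y=1) − p₀] / P(Y=1).
PAF = (0.212 − 0.16) / 0.212 ≈ 0.2453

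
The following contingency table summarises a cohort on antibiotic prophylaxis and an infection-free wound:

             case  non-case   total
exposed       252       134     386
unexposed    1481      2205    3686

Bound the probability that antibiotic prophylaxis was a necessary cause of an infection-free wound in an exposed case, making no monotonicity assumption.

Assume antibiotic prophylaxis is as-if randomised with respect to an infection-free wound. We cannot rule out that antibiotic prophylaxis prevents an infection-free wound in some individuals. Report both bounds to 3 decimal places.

0.385 ≤ PN ≤ 0.916

p₁ = P(outcome | exposed) = 252/386 = 0.65285
p₀ = P(outcome | unexposed) = 1481/3686 = 0.40179
Under exogeneity alone the bounds on PN are max{0,(p₁−p₀)/p₁} ≤ PN ≤ min{1,(1−p₀)/p₁}.
  lower = (p₁ − p₀)/p₁ = 0.25106 / 0.65285 ≈ 0.3846
  upper = min{1, (1 − p₀)/p₁} = 0.59821 / 0.65285 ≈ 0.9163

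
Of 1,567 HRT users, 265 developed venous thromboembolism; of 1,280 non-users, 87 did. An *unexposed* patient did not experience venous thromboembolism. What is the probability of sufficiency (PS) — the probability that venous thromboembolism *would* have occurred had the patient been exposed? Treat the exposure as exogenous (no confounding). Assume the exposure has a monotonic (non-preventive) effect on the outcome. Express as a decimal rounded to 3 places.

p₁ = P(outcome | exposed) = 265/1567 = 0.16911
p₀ = P(outcome | unexposed) = 87/1280 = 0.067969
Under exogeneity and monotonicity, PS = (p₁ − p₀) / (1 − p₀).
PS = (0.16911 − 0.067969) / (1 − 0.067969) = 0.10114 / 0.93203 ≈ 0.1085

PS ≈ 0.109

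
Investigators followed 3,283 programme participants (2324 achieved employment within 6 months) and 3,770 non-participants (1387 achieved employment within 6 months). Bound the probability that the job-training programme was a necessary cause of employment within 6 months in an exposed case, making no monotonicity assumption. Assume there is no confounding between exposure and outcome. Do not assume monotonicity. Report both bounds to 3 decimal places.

p₁ = P(outcome | exposed) = 2324/3283 = 0.70789
p₀ = P(outcome | unexposed) = 1387/3770 = 0.3679
Under exogeneity alone the bounds on PN are max{0,(p₁−p₀)/p₁} ≤ PN ≤ min{1,(1−p₀)/p₁}.
  lower = (p₁ − p₀)/p₁ = 0.33998 / 0.70789 ≈ 0.4803
  upper = min{1, (1 − p₀)/p₁} = 0.6321 / 0.70789 ≈ 0.8929

0.480 ≤ PN ≤ 0.893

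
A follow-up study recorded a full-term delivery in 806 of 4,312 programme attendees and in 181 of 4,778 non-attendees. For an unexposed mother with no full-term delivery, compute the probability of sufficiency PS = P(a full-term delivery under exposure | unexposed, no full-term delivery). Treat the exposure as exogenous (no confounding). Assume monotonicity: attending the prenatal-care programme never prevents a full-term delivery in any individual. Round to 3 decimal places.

PS ≈ 0.155

p₁ = P(outcome | exposed) = 806/4312 = 0.18692
p₀ = P(outcome | unexposed) = 181/4778 = 0.037882
Under exogeneity and monotonicity, PS = (p₁ − p₀) / (1 − p₀).
PS = (0.18692 − 0.037882) / (1 − 0.037882) = 0.14904 / 0.96212 ≈ 0.1549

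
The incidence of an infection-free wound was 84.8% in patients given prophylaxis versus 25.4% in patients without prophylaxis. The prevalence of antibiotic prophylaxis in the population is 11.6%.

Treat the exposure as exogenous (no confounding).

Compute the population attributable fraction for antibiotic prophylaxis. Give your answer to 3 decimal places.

PAF ≈ 0.213

p₁ = 0.848, p₀ = 0.254.
Overall risk P(Y=1) = π·p₁ + (1−π)·p₀ = 0.116×0.848 + 0.884×0.254 = 0.3229.
Under exogeneity, PAF = [P(Y=1) − p₀] / P(Y=1).
PAF = (0.3229 − 0.254) / 0.3229 ≈ 0.2134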